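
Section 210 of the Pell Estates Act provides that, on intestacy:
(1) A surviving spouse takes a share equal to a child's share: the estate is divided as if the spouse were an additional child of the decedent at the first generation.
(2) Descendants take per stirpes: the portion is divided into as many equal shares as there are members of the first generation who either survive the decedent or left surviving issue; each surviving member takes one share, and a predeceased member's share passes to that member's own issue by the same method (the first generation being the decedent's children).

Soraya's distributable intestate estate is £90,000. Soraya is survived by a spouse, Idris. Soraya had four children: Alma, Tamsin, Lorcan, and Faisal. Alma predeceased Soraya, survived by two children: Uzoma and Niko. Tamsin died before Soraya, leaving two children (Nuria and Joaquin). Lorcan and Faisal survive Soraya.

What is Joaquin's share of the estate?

Joaquin receives £9,000.

The spouse counts as an additional share at the children's level, so there are 5 primary shares of £18,000. Idris takes one such share (£18,000).
The children's combined portion (£72,000) is divided into 4 shares of £18,000: Lorcan and Faisal each take £18,000; Alma's £18,000 share passes to Alma's issue; Tamsin's £18,000 share passes to Tamsin's issue.
Alma's share (£18,000) is divided into 2 shares of £9,000: Uzoma and Niko each take £9,000.
Tamsin's share (£18,000) is divided into 2 shares of £9,000: Nuria and Joaquin each take £9,000.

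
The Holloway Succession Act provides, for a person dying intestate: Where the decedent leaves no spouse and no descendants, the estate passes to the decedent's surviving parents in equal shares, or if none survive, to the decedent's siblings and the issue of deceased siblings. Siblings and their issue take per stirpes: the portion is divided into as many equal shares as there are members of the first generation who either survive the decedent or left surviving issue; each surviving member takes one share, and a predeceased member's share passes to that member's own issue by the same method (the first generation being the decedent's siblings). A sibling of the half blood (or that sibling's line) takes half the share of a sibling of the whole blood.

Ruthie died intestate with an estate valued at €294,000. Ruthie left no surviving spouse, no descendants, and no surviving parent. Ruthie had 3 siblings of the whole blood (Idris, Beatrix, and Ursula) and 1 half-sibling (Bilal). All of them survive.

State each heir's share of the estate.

The entire €294,000 passes to the siblings and their issue.
Counting each half-blood sibling's line as half a unit, there are 7/2 units in €294,000, so one unit is €84,000. Whole-blood lines (Idris, Beatrix, and Ursula) take €84,000 each; half-blood lines (Bilal) take €42,000 each.

Idris: €84,000; Bilal: €42,000; Beatrix: €84,000; Ursula: €84,000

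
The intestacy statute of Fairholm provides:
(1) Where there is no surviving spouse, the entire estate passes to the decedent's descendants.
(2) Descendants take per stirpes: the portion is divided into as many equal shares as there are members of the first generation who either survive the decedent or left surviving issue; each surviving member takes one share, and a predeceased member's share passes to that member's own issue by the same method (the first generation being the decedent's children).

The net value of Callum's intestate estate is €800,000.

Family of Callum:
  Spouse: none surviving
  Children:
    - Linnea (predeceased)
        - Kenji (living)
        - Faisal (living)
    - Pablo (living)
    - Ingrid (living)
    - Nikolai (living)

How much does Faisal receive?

The entire €800,000 passes to the descendants.
That amount (€800,000) is divided into 4 shares of €200,000: Pablo, Ingrid, and Nikolai each take €200,000; Linnea's €200,000 share passes to Linnea's issue.
Linnea's share (€200,000) is divided into 2 shares of €100,000: Kenji and Faisal each take €100,000.

Faisal receives €100,000.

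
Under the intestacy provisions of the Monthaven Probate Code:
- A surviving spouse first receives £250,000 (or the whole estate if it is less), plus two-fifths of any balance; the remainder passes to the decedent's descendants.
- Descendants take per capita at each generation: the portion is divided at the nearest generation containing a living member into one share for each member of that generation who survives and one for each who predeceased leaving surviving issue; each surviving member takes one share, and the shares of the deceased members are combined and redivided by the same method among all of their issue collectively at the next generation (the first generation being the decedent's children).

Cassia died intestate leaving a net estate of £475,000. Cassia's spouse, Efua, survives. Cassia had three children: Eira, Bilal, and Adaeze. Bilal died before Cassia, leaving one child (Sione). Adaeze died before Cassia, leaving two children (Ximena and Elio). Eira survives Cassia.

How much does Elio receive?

Efua first takes £250,000, leaving a balance of £225,000. Efua then takes two-fifths of the balance (£90,000), for a total of £340,000. The remaining £135,000 passes to the descendants.
The descendants' portion (£135,000) is divided at the children's generation into 3 shares of £45,000. Eira takes £45,000. The 2 shares of the deceased (Bilal and Adaeze) are combined into a pool of £90,000.
That pool (£90,000) is divided at the grandchildren's generation equally among Sione, Ximena, and Elio: £30,000 each.

Elio receives £30,000.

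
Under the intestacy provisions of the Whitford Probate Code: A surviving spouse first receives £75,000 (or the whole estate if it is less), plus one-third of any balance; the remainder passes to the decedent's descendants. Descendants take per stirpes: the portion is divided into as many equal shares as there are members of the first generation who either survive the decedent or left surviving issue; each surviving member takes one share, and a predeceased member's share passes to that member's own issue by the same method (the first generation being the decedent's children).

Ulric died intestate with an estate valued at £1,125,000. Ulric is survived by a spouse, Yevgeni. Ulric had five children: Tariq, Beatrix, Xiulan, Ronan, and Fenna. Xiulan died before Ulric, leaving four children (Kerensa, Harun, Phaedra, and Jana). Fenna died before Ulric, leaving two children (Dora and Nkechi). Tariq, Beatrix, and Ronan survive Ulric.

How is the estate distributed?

Yevgeni: £425,000; Tariq: £140,000; Beatrix: £140,000; Kerensa: £35,000; Harun: £35,000; Phaedra: £35,000; Jana: £35,000; Ronan: £140,000; Dora: £70,000; Nkechi: £70,000

Yevgeni first takes £75,000, leaving a balance of £1,050,000. Yevgeni then takes one-third of the balance (£350,000), for a total of £425,000. The remaining £700,000 passes to the descendants.
The descendants' portion (£700,000) is divided into 5 shares of £140,000: Tariq, Beatrix, and Ronan each take £140,000; Xiulan's £140,000 share passes to Xiulan's issue; Fenna's £140,000 share passes to Fenna's issue.
Xiulan's share (£140,000) is divided into 4 shares of £35,000: Kerensa, Harun, Phaedra, and Jana each take £35,000.
Fenna's share (£140,000) is divided into 2 shares of £70,000: Dora and Nkechi each take £70,000.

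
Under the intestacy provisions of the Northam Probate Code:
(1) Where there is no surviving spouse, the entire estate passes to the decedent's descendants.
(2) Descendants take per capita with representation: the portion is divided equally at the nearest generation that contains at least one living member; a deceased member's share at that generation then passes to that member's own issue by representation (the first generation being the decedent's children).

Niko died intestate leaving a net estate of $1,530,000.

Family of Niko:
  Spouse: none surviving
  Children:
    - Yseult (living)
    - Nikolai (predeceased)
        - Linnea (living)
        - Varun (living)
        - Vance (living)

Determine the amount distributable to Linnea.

Linnea receives $255,000.

The entire $1,530,000 passes to the descendants.
That amount ($1,530,000) is divided into 2 shares of $765,000: Yseult takes $765,000; Nikolai's $765,000 share passes to Nikolai's issue.
Nikolai's share ($765,000) is divided into 3 shares of $255,000: Linnea, Varun, and Vance each take $255,000.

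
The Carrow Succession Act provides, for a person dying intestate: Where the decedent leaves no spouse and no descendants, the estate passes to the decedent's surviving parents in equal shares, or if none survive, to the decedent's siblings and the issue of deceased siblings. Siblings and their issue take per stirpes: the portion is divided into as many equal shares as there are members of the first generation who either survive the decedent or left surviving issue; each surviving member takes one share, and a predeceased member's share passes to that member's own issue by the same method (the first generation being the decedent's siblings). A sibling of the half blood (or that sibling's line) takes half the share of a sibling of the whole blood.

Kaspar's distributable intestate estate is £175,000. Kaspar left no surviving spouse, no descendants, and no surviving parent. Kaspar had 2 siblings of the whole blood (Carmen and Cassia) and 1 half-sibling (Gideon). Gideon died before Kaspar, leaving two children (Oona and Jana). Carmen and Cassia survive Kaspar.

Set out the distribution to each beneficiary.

Carmen: £70,000; Oona: £17,500; Jana: £17,500; Cassia: £70,000

The entire £175,000 passes to the siblings and their issue.
Counting each half-blood sibling's line as half a unit, there are 5/2 units in £175,000, so one unit is £70,000. Whole-blood lines (Carmen and Cassia) take £70,000 each; half-blood lines (Gideon) take £35,000 each.
Gideon's share (£35,000) is divided into 2 shares of £17,500: Oona and Jana each take £17,500.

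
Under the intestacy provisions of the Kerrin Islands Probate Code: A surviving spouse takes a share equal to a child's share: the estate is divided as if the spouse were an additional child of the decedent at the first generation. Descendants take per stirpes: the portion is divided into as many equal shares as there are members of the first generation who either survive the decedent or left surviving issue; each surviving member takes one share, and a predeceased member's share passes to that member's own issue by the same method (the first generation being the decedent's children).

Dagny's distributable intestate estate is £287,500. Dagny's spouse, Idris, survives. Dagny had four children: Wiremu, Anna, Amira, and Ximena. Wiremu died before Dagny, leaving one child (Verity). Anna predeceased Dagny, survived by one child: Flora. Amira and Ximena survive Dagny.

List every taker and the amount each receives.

Idris: £57,500; Verity: £57,500; Flora: £57,500; Amira: £57,500; Ximena: £57,500

The spouse counts as an additional share at the children's level, so there are 5 primary shares of £57,500. Idris takes one such share (£57,500).
The children's combined portion (£230,000) is divided into 4 shares of £57,500: Amira and Ximena each take £57,500; Wiremu's £57,500 share passes to Wiremu's issue; Anna's £57,500 share passes to Anna's issue.
Wiremu's share (£57,500) passes entirely to Verity.
Anna's share (£57,500) passes entirely to Flora.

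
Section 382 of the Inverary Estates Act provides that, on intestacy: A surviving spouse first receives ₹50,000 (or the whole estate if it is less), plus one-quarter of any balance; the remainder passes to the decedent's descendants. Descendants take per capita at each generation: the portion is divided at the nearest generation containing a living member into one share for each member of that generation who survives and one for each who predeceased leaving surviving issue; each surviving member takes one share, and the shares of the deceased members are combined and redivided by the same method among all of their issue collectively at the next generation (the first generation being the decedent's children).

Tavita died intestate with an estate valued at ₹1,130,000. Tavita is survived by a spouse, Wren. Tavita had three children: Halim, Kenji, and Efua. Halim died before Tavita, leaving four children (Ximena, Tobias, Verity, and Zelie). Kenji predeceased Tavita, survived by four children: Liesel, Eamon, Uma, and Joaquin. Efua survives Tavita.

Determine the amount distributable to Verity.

Verity receives ₹67,500.

Wren first takes ₹50,000, leaving a balance of ₹1,080,000. Wren then takes one-quarter of the balance (₹270,000), for a total of ₹320,000. The remaining ₹810,000 passes to the descendants.
The descendants' portion (₹810,000) is divided at the children's generation into 3 shares of ₹270,000. Efua takes ₹270,000. The 2 shares of the deceased (Halim and Kenji) are combined into a pool of ₹540,000.
That pool (₹540,000) is divided at the grandchildren's generation equally among Ximena, Tobias, Verity, Zelie, Liesel, Eamon, Uma, and Joaquin: ₹67,500 each.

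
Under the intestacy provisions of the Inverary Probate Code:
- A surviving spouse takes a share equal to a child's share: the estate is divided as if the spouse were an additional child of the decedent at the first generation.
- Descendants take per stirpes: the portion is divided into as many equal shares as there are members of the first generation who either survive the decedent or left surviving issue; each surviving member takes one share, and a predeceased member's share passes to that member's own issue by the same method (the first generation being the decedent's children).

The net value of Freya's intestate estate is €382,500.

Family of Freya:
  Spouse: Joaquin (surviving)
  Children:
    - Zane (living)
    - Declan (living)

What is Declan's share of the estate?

The spouse counts as an additional share at the children's level, so there are 3 primary shares of €127,500. Joaquin takes one such share (€127,500).
The children's combined portion (€255,000) is divided into 2 shares of €127,500: Zane and Declan each take €127,500.

Declan receives €127,500.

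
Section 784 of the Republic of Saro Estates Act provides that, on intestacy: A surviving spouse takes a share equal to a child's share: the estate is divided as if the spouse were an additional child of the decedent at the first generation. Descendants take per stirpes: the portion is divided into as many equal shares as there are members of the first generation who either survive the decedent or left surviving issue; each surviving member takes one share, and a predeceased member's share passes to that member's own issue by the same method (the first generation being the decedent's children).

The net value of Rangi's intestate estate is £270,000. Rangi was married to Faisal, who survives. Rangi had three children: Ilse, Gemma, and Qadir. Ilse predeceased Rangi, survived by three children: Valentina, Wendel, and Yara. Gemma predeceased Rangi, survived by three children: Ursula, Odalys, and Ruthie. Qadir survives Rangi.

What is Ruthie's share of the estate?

The spouse counts as an additional share at the children's level, so there are 4 primary shares of £67,500. Faisal takes one such share (£67,500).
The children's combined portion (£202,500) is divided into 3 shares of £67,500: Qadir takes £67,500; Ilse's £67,500 share passes to Ilse's issue; Gemma's £67,500 share passes to Gemma's issue.
Ilse's share (£67,500) is divided into 3 shares of £22,500: Valentina, Wendel, and Yara each take £22,500.
Gemma's share (£67,500) is divided into 3 shares of £22,500: Ursula, Odalys, and Ruthie each take £22,500.

Ruthie receives £22,500.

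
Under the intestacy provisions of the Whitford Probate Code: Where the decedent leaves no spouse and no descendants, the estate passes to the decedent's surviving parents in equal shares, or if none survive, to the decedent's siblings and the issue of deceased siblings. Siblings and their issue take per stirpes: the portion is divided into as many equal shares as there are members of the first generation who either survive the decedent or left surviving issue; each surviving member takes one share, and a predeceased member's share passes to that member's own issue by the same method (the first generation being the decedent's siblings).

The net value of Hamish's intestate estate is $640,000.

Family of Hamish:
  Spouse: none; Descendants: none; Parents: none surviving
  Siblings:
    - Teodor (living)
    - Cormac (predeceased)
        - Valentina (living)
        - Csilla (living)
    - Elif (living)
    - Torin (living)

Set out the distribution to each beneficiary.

Teodor: $160,000; Valentina: $80,000; Csilla: $80,000; Elif: $160,000; Torin: $160,000

The entire $640,000 passes to the siblings and their issue.
That amount ($640,000) is divided into 4 shares of $160,000: Teodor, Elif, and Torin each take $160,000; Cormac's $160,000 share passes to Cormac's issue.
Cormac's share ($160,000) is divided into 2 shares of $80,000: Valentina and Csilla each take $80,000.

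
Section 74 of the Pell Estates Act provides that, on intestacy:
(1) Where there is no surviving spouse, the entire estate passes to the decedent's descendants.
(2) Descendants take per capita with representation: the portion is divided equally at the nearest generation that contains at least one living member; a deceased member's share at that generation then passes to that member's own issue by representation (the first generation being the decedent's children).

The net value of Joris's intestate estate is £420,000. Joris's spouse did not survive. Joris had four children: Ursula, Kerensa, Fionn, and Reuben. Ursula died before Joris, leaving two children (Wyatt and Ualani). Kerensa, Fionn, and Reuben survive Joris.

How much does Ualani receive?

The entire £420,000 passes to the descendants.
That amount (£420,000) is divided into 4 shares of £105,000: Kerensa, Fionn, and Reuben each take £105,000; Ursula's £105,000 share passes to Ursula's issue.
Ursula's share (£105,000) is divided into 2 shares of £52,500: Wyatt and Ualani each take £52,500.

Ualani receives £52,500.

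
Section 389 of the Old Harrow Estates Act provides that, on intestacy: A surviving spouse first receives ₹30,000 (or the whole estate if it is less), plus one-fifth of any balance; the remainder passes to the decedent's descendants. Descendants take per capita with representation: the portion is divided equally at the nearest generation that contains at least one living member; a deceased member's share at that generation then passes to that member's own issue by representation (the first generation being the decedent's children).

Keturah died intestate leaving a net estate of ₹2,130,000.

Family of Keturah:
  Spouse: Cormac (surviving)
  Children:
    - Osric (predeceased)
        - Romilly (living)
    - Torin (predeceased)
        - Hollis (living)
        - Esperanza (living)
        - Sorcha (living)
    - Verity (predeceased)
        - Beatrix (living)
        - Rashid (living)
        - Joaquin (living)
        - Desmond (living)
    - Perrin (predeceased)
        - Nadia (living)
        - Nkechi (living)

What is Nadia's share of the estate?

Nadia receives ₹168,000.

Cormac first takes ₹30,000, leaving a balance of ₹2,100,000. Cormac then takes one-fifth of the balance (₹420,000), for a total of ₹450,000. The remaining ₹1,680,000 passes to the descendants.
No child survives, so the initial division is made at the grandchildren's generation.
The descendants' portion (₹1,680,000) is divided into 10 shares of ₹168,000: Romilly, Hollis, Esperanza, Sorcha, Beatrix, Rashid, Joaquin, Desmond, Nadia, and Nkechi each take ₹168,000.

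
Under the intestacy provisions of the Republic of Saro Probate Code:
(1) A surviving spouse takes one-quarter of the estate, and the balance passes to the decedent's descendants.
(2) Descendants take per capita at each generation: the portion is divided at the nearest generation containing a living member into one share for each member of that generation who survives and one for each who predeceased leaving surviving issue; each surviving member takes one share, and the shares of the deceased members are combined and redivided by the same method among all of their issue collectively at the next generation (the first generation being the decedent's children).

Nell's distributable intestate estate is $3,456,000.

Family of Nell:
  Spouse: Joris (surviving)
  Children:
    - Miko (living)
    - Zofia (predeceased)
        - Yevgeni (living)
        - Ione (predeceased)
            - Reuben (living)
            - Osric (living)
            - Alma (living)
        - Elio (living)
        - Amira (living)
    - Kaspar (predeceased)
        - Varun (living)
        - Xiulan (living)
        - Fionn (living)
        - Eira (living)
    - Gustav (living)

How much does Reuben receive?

Reuben receives $54,000.

Joris takes one-quarter of $3,456,000 = $864,000. The remaining $2,592,000 passes to the descendants.
The descendants' portion ($2,592,000) is divided at the children's generation into 4 shares of $648,000. Miko and Gustav each take $648,000. The 2 shares of the deceased (Zofia and Kaspar) are combined into a pool of $1,296,000.
That pool ($1,296,000) is divided at the grandchildren's generation into 8 shares of $162,000. Yevgeni, Elio, Amira, Varun, Xiulan, Fionn, and Eira each take $162,000. The remaining share for the deceased Ione ($162,000) is carried to the next generation.
That pool ($162,000) is divided at the great-grandchildren's generation equally among Reuben, Osric, and Alma: $54,000 each.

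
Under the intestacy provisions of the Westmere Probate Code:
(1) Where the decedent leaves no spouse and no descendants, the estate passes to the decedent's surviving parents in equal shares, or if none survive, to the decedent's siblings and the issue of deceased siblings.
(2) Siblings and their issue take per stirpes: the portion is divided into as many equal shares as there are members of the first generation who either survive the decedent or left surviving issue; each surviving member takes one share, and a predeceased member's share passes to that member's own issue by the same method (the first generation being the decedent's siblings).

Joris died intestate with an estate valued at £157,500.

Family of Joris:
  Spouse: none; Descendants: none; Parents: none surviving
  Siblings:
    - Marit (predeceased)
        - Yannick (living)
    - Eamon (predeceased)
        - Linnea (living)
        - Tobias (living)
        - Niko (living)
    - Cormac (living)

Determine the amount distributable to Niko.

The entire £157,500 passes to the siblings and their issue.
That amount (£157,500) is divided into 3 shares of £52,500: Cormac takes £52,500; Marit's £52,500 share passes to Marit's issue; Eamon's £52,500 share passes to Eamon's issue.
Marit's share (£52,500) passes entirely to Yannick.
Eamon's share (£52,500) is divided into 3 shares of £17,500: Linnea, Tobias, and Niko each take £17,500.

Niko receives £17,500.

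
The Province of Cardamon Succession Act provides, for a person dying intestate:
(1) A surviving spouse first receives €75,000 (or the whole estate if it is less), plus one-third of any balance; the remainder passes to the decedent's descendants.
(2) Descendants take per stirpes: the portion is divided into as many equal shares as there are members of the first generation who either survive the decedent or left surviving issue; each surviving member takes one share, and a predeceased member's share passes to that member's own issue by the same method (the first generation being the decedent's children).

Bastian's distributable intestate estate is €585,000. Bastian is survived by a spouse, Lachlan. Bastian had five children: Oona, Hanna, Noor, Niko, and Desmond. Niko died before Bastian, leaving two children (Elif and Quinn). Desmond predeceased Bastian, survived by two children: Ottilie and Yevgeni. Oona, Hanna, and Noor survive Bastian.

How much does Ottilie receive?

Lachlan first takes €75,000, leaving a balance of €510,000. Lachlan then takes one-third of the balance (€170,000), for a total of €245,000. The remaining €340,000 passes to the descendants.
The descendants' portion (€340,000) is divided into 5 shares of €68,000: Oona, Hanna, and Noor each take €68,000; Niko's €68,000 share passes to Niko's issue; Desmond's €68,000 share passes to Desmond's issue.
Niko's share (€68,000) is divided into 2 shares of €34,000: Elif and Quinn each take €34,000.
Desmond's share (€68,000) is divided into 2 shares of €34,000: Ottilie and Yevgeni each take €34,000.

Ottilie receives €34,000.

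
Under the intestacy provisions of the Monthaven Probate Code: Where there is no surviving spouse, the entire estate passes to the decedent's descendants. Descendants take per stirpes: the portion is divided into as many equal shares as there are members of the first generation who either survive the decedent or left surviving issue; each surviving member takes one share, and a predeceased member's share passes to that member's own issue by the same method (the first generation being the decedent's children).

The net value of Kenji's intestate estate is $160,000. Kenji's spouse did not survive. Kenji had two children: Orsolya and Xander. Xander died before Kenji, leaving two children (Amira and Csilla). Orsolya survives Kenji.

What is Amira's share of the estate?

Amira receives $40,000.

The entire $160,000 passes to the descendants.
That amount ($160,000) is divided into 2 shares of $80,000: Orsolya takes $80,000; Xander's $80,000 share passes to Xander's issue.
Xander's share ($80,000) is divided into 2 shares of $40,000: Amira and Csilla each take $40,000.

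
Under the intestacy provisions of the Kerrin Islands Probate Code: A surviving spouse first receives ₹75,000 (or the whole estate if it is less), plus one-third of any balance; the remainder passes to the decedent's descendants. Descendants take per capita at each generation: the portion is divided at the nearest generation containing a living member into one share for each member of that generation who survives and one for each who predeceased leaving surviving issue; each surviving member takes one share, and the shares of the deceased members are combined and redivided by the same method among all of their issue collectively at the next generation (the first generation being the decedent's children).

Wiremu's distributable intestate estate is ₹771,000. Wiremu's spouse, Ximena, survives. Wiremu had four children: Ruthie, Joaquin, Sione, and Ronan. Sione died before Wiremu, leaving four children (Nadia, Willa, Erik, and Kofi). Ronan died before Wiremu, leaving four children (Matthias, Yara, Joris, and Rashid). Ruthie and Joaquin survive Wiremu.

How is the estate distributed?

Ximena first takes ₹75,000, leaving a balance of ₹696,000. Ximena then takes one-third of the balance (₹232,000), for a total of ₹307,000. The remaining ₹464,000 passes to the descendants.
The descendants' portion (₹464,000) is divided at the children's generation into 4 shares of ₹116,000. Ruthie and Joaquin each take ₹116,000. The 2 shares of the deceased (Sione and Ronan) are combined into a pool of ₹232,000.
That pool (₹232,000) is divided at the grandchildren's generation equally among Nadia, Willa, Erik, Kofi, Matthias, Yara, Joris, and Rashid: ₹29,000 each.

Ximena: ₹307,000; Ruthie: ₹116,000; Joaquin: ₹116,000; Nadia: ₹29,000; Willa: ₹29,000; Erik: ₹29,000; Kofi: ₹29,000; Matthias: ₹29,000; Yara: ₹29,000; Joris: ₹29,000; Rashid: ₹29,000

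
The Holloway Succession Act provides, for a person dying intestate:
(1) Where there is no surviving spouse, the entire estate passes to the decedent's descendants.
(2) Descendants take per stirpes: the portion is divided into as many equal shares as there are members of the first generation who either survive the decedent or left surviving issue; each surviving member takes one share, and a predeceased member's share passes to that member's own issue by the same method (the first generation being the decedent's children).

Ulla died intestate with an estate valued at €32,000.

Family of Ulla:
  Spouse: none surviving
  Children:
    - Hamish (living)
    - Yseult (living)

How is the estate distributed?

Hamish: €16,000; Yseult: €16,000

The entire €32,000 passes to the descendants.
That amount (€32,000) is divided into 2 shares of €16,000: Hamish and Yseult each take €16,000.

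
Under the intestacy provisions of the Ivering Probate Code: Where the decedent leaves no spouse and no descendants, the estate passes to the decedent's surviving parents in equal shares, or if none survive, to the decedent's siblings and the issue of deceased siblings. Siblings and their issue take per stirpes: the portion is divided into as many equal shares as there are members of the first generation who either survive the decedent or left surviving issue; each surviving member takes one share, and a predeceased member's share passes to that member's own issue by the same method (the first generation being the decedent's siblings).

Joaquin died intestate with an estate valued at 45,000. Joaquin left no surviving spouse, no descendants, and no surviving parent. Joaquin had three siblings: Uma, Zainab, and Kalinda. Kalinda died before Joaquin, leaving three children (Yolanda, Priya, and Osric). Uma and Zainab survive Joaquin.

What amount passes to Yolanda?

The entire 45,000 passes to the siblings and their issue.
That amount (45,000) is divided into 3 shares of 15,000: Uma and Zainab each take 15,000; Kalinda's 15,000 share passes to Kalinda's issue.
Kalinda's share (15,000) is divided into 3 shares of 5,000: Yolanda, Priya, and Osric each take 5,000.

Yolanda receives 5,000.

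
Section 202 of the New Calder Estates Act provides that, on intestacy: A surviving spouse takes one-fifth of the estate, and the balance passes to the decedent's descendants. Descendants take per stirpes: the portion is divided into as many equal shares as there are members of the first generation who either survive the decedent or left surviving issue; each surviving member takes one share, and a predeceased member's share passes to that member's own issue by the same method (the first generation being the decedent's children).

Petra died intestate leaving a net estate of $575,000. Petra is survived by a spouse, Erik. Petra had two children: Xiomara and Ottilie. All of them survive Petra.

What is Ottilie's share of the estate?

Erik takes one-fifth of $575,000 = $115,000. The remaining $460,000 passes to the descendants.
The descendants' portion ($460,000) is divided into 2 shares of $230,000: Xiomara and Ottilie each take $230,000.

Ottilie receives $230,000.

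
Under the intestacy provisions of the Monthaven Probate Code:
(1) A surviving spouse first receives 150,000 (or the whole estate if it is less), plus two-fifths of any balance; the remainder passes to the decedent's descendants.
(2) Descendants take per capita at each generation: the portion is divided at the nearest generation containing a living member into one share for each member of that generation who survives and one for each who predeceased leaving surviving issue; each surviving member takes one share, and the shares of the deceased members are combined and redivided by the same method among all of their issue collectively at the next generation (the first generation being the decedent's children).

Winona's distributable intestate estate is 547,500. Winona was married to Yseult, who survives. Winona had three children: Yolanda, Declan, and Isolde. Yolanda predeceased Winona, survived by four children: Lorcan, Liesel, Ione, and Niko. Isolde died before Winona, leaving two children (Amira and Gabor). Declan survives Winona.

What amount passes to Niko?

Niko receives 26,500.

Yseult first takes 150,000, leaving a balance of 397,500. Yseult then takes two-fifths of the balance (159,000), for a total of 309,000. The remaining 238,500 passes to the descendants.
The descendants' portion (238,500) is divided at the children's generation into 3 shares of 79,500. Declan takes 79,500. The 2 shares of the deceased (Yolanda and Isolde) are combined into a pool of 159,000.
That pool (159,000) is divided at the grandchildren's generation equally among Lorcan, Liesel, Ione, Niko, Amira, and Gabor: 26,500 each.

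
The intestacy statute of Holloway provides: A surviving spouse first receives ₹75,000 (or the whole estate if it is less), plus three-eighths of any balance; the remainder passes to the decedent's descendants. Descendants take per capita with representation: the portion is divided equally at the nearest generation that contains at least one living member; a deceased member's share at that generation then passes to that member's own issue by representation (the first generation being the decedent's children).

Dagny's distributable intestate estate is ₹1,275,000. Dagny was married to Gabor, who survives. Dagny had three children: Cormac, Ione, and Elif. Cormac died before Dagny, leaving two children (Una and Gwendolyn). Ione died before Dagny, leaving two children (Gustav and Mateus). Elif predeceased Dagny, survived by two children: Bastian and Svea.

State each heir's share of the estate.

Gabor first takes ₹75,000, leaving a balance of ₹1,200,000. Gabor then takes three-eighths of the balance (₹450,000), for a total of ₹525,000. The remaining ₹750,000 passes to the descendants.
No child survives, so the initial division is made at the grandchildren's generation.
The descendants' portion (₹750,000) is divided into 6 shares of ₹125,000: Una, Gwendolyn, Gustav, Mateus, Bastian, and Svea each take ₹125,000.

Gabor: ₹525,000; Una: ₹125,000; Gwendolyn: ₹125,000; Gustav: ₹125,000; Mateus: ₹125,000; Bastian: ₹125,000; Svea: ₹125,000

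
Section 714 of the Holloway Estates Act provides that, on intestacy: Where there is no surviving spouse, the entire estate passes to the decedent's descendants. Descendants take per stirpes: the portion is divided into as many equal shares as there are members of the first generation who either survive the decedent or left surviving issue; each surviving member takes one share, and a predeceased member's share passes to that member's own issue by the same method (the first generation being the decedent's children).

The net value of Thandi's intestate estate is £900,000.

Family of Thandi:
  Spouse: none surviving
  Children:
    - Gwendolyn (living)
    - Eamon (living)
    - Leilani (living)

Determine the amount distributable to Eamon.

The entire £900,000 passes to the descendants.
That amount (£900,000) is divided into 3 shares of £300,000: Gwendolyn, Eamon, and Leilani each take £300,000.

Eamon receives £300,000.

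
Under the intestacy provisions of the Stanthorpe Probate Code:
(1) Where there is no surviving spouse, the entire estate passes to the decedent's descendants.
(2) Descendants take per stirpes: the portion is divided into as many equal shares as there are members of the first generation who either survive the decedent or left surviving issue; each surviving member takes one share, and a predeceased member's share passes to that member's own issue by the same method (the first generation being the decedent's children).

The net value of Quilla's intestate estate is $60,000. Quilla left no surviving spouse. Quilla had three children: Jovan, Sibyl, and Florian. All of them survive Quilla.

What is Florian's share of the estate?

The entire $60,000 passes to the descendants.
That amount ($60,000) is divided into 3 shares of $20,000: Jovan, Sibyl, and Florian each take $20,000.

Florian receives $20,000.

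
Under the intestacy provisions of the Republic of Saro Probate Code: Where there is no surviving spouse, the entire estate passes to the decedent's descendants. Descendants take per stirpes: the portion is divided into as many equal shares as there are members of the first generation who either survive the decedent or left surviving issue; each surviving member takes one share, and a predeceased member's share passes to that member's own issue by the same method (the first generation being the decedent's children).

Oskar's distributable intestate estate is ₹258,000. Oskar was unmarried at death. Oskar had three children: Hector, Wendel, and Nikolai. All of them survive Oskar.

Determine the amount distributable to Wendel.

The entire ₹258,000 passes to the descendants.
That amount (₹258,000) is divided into 3 shares of ₹86,000: Hector, Wendel, and Nikolai each take ₹86,000.

Wendel receives ₹86,000.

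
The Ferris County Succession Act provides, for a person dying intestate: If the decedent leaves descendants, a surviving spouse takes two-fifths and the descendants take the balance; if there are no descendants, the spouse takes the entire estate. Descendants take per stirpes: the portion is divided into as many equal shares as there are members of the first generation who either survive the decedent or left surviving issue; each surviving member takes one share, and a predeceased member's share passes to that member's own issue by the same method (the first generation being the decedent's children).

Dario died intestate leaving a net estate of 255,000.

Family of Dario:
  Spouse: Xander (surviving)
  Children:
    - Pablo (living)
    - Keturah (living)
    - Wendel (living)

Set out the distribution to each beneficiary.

Xander takes two-fifths of 255,000 = 102,000. The remaining 153,000 passes to the descendants.
The descendants' portion (153,000) is divided into 3 shares of 51,000: Pablo, Keturah, and Wendel each take 51,000.

Xander: 102,000; Pablo: 51,000; Keturah: 51,000; Wendel: 51,000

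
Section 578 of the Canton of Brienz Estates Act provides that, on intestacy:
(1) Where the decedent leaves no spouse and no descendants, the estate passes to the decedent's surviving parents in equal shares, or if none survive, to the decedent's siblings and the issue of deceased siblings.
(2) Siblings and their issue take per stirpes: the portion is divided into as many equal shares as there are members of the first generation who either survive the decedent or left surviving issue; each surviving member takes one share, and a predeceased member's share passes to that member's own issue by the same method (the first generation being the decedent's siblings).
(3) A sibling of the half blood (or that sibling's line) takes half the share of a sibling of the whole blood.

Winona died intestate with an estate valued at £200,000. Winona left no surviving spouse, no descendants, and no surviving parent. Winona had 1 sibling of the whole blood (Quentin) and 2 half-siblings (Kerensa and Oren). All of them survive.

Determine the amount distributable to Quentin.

Quentin receives £100,000.

The entire £200,000 passes to the siblings and their issue.
Counting each half-blood sibling's line as half a unit, there are 2 units in £200,000, so one unit is £100,000. Whole-blood lines (Quentin) take £100,000 each; half-blood lines (Kerensa and Oren) take £50,000 each.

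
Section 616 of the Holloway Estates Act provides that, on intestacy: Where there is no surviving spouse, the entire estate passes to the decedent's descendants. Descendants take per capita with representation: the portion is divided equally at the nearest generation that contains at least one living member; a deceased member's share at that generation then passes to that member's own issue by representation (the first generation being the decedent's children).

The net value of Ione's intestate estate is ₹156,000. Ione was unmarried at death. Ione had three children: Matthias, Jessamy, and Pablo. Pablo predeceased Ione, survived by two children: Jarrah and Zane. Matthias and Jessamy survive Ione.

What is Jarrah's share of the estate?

The entire ₹156,000 passes to the descendants.
That amount (₹156,000) is divided into 3 shares of ₹52,000: Matthias and Jessamy each take ₹52,000; Pablo's ₹52,000 share passes to Pablo's issue.
Pablo's share (₹52,000) is divided into 2 shares of ₹26,000: Jarrah and Zane each take ₹26,000.

Jarrah receives ₹26,000.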